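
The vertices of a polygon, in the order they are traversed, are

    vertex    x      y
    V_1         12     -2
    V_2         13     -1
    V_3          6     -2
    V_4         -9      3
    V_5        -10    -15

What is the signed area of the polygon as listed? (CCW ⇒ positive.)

179.5

Cross-terms: 14, -20, 0, 165, 200  ⇒  Σ = 359
Signed area = Σ/2 = 179.5 (positive ⇒ counter-clockwise traversal).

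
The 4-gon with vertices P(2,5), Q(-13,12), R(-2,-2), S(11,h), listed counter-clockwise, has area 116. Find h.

-4

Write out the shoelace sum; only the two edges meeting at S involve h:
2·Area = [((-2)·h − 11·(-2)) + (11·5 − 2·h)] + 139
       = -4·h + 216 = 232
⇒ h = -4.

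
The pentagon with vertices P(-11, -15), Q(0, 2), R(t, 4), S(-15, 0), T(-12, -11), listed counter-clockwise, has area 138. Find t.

The doubled signed area Σ (x_i y_{i+1} − x_{i+1} y_i) is linear in t.
With t=0 it equals 262; the coefficient of t is -2 (from the two edges through R).
So -2·t + 262 = 2·138 = 276 ⇒ t = -7.

-7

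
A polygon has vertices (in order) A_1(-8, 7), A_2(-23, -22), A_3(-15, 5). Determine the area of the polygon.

86.5

Apply Gauss's area formula: 2A = Σ (x_i·y_{i+1} − x_{i+1}·y_i), indices taken mod 3.
A_1→A_2: (-8)(-22) − (-23)(7) = 337
A_2→A_3: (-23)(5) − (-15)(-22) = -445
A_3→A_1: (-15)(7) − (-8)(5) = -65
Σ = -173
Area = |Σ|/2 = 86.5.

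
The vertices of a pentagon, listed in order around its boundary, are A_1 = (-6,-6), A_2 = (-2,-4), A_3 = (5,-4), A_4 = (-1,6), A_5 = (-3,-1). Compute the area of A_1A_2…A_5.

48.5

A_1→A_2: (-6)(-4) − (-2)(-6) = 12
A_2→A_3: (-2)(-4) − (5)(-4) = 28
A_3→A_4: (5)(6) − (-1)(-4) = 26
A_4→A_5: (-1)(-1) − (-3)(6) = 19
A_5→A_1: (-3)(-6) − (-6)(-1) = 12
Σ = 97
Area = |Σ|/2 = 48.5.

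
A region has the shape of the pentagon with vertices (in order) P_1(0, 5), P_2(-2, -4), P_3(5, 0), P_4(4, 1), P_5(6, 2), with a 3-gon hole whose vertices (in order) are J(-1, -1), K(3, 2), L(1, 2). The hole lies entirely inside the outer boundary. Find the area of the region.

30.5

Outer boundary:
Apply the shoelace formula: 2A = Σ (x_i·y_{i+1} − x_{i+1}·y_i), indices taken mod 5.
Σ = (10) + (20) + (5) + (2) + (30) = 67
Area = |Σ|/2 = 33.5.
Hole:
Apply Gauss's area formula: 2A = Σ (x_i·y_{i+1} − x_{i+1}·y_i), indices taken mod 3.
Cross-terms: 1, 4, 1  ⇒  Σ = 6
Area = |Σ|/2 = 3.
Net area = 33.5 − 3 = 30.5.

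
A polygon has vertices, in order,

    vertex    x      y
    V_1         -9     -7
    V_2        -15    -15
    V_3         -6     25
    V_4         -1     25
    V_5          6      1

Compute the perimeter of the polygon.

98

|V_1V_2| = √((-6)² + (-8)²) = √100 = 10
|V_2V_3| = √((9)² + (40)²) = √1681 = 41
|V_3V_4| = √((5)² + (0)²) = √25 = 5
|V_4V_5| = √((7)² + (-24)²) = √625 = 25
|V_5V_1| = √((-15)² + (-8)²) = √289 = 17
Perimeter = 10 + 41 + 5 + 25 + 17 = 98.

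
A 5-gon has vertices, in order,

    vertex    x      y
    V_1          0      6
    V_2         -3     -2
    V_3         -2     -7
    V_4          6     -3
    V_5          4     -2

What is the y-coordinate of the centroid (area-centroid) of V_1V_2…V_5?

Apply the shoelace (surveyor's) formula. First the cross-terms c_i = x_i·y_{i+1} − x_{i+1}·y_i:
  18, 17, 48, 0, 24  ⇒  2A = 107, A = 53.5.
Then Σ (y_i + y_{i+1})·c_i = -465, so ȳ = -465 / (6·53.5) = -155/107.

-155/107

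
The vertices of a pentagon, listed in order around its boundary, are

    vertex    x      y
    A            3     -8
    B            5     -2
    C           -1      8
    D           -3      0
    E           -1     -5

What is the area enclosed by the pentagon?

67

Apply the shoelace formula: 2A = Σ (x_i·y_{i+1} − x_{i+1}·y_i), indices taken mod 5.
Σ = (34) + (38) + (24) + (15) + (23) = 134
Area = |Σ|/2 = 67.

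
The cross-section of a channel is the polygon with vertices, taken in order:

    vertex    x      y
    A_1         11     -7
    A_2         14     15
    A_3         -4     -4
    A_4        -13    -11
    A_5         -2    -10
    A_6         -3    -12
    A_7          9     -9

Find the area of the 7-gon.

Apply the shoelace (surveyor's) formula: 2A = Σ (x_i·y_{i+1} − x_{i+1}·y_i), indices taken mod 7.
Σ = (263) + (4) + (-8) + (108) + (-6) + (135) + (36) = 532
Area = |Σ|/2 = 266.

266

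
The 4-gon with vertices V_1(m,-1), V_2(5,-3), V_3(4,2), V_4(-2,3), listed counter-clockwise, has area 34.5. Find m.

-4

The doubled signed area Σ (x_i y_{i+1} − x_{i+1} y_i) is linear in m.
With m=0 it equals 45; the coefficient of m is -6 (from the two edges through V_1).
So -6·m + 45 = 2·34.5 = 69 ⇒ m = -4.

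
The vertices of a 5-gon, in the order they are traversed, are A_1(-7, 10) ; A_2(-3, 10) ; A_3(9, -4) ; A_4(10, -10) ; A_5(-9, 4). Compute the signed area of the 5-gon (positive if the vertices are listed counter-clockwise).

Apply Gauss's area formula: 2A = Σ (x_i·y_{i+1} − x_{i+1}·y_i), indices taken mod 5.
A_1→A_2: (-7)(10) − (-3)(10) = -40
A_2→A_3: (-3)(-4) − (9)(10) = -78
A_3→A_4: (9)(-10) − (10)(-4) = -50
A_4→A_5: (10)(4) − (-9)(-10) = -50
A_5→A_1: (-9)(10) − (-7)(4) = -62
Σ = -280
Signed area = Σ/2 = -140 (negative ⇒ clockwise traversal).

-140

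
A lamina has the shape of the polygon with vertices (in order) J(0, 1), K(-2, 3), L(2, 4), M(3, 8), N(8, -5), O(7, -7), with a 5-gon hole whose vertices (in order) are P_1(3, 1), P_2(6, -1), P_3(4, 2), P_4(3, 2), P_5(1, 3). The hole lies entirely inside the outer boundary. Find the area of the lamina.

46.5

Outer boundary:
Cross-terms: 2, -14, 4, -79, -21, 7  ⇒  Σ = -101
Area = |Σ|/2 = 50.5.
Hole:
Apply Gauss's area formula: 2A = Σ (x_i·y_{i+1} − x_{i+1}·y_i), indices taken mod 5.
Σ = (-9) + (16) + (2) + (7) + (-8) = 8
Area = |Σ|/2 = 4.
Net area = 50.5 − 4 = 46.5.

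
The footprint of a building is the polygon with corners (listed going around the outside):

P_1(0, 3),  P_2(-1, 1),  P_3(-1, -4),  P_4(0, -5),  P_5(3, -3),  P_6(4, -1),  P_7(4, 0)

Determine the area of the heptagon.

26.5

Cross-terms: 3, 5, 5, 15, 9, 4, 12  ⇒  Σ = 53
Area = |Σ|/2 = 26.5.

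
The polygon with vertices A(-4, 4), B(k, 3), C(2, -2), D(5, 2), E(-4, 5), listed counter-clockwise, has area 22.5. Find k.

-2

The doubled signed area Σ (x_i y_{i+1} − x_{i+1} y_i) is linear in k.
With k=0 it equals 33; the coefficient of k is -6 (from the two edges through B).
So -6·k + 33 = 2·22.5 = 45 ⇒ k = -2.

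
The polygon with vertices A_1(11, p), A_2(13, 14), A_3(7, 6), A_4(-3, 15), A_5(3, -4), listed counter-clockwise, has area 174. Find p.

Write out the shoelace sum; only the two edges meeting at A_1 involve p:
2·Area = [(3·p − 11·(-4)) + (11·14 − 13·p)] + 70
       = -10·p + 268 = 348
⇒ p = -8.

-8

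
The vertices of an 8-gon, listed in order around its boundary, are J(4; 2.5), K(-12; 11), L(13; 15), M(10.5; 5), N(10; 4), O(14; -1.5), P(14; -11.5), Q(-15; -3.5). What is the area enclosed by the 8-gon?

402.75

Apply the surveyor's formula: 2A = Σ (x_i·y_{i+1} − x_{i+1}·y_i), indices taken mod 8.
Cross-terms: 74, -323, -92.5, -8, -71, -140, -221.5, -23.5  ⇒  Σ = -805.5
Area = |Σ|/2 = 402.75.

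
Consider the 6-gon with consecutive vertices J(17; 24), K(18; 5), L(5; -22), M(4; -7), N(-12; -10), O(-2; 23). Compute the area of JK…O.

787

J→K: (17)(5) − (18)(24) = -347
K→L: (18)(-22) − (5)(5) = -421
L→M: (5)(-7) − (4)(-22) = 53
M→N: (4)(-10) − (-12)(-7) = -124
N→O: (-12)(23) − (-2)(-10) = -296
O→J: (-2)(24) − (17)(23) = -439
Σ = -1574
Area = |Σ|/2 = 787.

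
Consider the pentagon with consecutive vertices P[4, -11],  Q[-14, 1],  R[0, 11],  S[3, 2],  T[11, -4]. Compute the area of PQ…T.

Apply the shoelace formula: 2A = Σ (x_i·y_{i+1} − x_{i+1}·y_i), indices taken mod 5.
P→Q: (4)(1) − (-14)(-11) = -150
Q→R: (-14)(11) − (0)(1) = -154
R→S: (0)(2) − (3)(11) = -33
S→T: (3)(-4) − (11)(2) = -34
T→P: (11)(-11) − (4)(-4) = -105
Σ = -476
Area = |Σ|/2 = 238.

238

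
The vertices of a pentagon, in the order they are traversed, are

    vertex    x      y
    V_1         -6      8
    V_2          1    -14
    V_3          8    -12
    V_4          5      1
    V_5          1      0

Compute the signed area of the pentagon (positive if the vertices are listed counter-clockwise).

125.5

Apply Gauss's area formula: 2A = Σ (x_i·y_{i+1} − x_{i+1}·y_i), indices taken mod 5.
Cross-terms: 76, 100, 68, -1, 8  ⇒  Σ = 251
Signed area = Σ/2 = 125.5 (positive ⇒ counter-clockwise traversal).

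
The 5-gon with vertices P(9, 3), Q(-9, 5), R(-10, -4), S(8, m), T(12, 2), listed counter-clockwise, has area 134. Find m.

-2

The doubled signed area Σ (x_i y_{i+1} − x_{i+1} y_i) is linear in m.
With m=0 it equals 224; the coefficient of m is -22 (from the two edges through S).
So -22·m + 224 = 2·134 = 268 ⇒ m = -2.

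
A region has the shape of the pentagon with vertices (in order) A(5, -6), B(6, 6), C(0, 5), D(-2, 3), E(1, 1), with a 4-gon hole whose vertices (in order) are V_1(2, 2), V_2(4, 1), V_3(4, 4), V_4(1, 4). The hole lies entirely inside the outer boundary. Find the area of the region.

Outer boundary:
Apply the surveyor's formula: 2A = Σ (x_i·y_{i+1} − x_{i+1}·y_i), indices taken mod 5.
Cross-terms: 66, 30, 10, -5, -11  ⇒  Σ = 90
Area = |Σ|/2 = 45.
Hole:
Apply the shoelace (surveyor's) formula: 2A = Σ (x_i·y_{i+1} − x_{i+1}·y_i), indices taken mod 4.
Σ = (-6) + (12) + (12) + (-6) = 12
Area = |Σ|/2 = 6.
Net area = 45 − 6 = 39.

39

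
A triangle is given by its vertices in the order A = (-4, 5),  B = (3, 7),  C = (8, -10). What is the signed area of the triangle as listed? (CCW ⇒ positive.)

Apply the surveyor's formula: 2A = Σ (x_i·y_{i+1} − x_{i+1}·y_i), indices taken mod 3.
Σ = (-43) + (-86) + (0) = -129
Signed area = Σ/2 = -64.5 (negative ⇒ clockwise traversal).

-64.5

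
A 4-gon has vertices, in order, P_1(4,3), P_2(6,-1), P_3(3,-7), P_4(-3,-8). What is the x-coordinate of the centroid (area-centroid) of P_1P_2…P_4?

Apply Gauss's area formula. First the cross-terms c_i = x_i·y_{i+1} − x_{i+1}·y_i:
  -22, -39, -45, 23  ⇒  2A = -83, A = -41.5.
Then Σ (x_i + x_{i+1})·c_i = -548, so x̄ = -548 / (6·(-41.5)) = 548/249.

548/249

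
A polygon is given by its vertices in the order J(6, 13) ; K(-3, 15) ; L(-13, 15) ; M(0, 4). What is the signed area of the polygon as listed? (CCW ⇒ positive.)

J→K: (6)(15) − (-3)(13) = 129
K→L: (-3)(15) − (-13)(15) = 150
L→M: (-13)(4) − (0)(15) = -52
M→J: (0)(13) − (6)(4) = -24
Σ = 203
Signed area = Σ/2 = 101.5 (positive ⇒ counter-clockwise traversal).

101.5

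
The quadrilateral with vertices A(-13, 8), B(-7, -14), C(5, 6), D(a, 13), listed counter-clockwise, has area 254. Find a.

The doubled signed area Σ (x_i y_{i+1} − x_{i+1} y_i) is linear in a.
With a=0 it equals 500; the coefficient of a is 2 (from the two edges through D).
So 2·a + 500 = 2·254 = 508 ⇒ a = 4.

4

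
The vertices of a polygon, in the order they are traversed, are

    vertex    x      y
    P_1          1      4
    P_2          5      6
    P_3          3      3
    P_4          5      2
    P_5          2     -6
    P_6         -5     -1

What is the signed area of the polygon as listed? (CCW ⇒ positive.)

-55.5

P_1→P_2: (1)(6) − (5)(4) = -14
P_2→P_3: (5)(3) − (3)(6) = -3
P_3→P_4: (3)(2) − (5)(3) = -9
P_4→P_5: (5)(-6) − (2)(2) = -34
P_5→P_6: (2)(-1) − (-5)(-6) = -32
P_6→P_1: (-5)(4) − (1)(-1) = -19
Σ = -111
Signed area = Σ/2 = -55.5 (negative ⇒ clockwise traversal).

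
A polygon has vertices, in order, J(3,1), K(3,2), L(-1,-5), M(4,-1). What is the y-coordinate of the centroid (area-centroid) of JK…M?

Apply Gauss's area formula. First the cross-terms c_i = x_i·y_{i+1} − x_{i+1}·y_i:
  3, -13, 21, 7  ⇒  2A = 18, A = 9.
Then Σ (y_i + y_{i+1})·c_i = -78, so ȳ = -78 / (6·9) = -13/9.

-13/9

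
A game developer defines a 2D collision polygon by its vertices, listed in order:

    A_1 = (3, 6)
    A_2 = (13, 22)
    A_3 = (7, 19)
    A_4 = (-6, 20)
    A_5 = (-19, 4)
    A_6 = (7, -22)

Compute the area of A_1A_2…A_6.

594.5

A_1→A_2: (3)(22) − (13)(6) = -12
A_2→A_3: (13)(19) − (7)(22) = 93
A_3→A_4: (7)(20) − (-6)(19) = 254
A_4→A_5: (-6)(4) − (-19)(20) = 356
A_5→A_6: (-19)(-22) − (7)(4) = 390
A_6→A_1: (7)(6) − (3)(-22) = 108
Σ = 1189
Area = |Σ|/2 = 594.5.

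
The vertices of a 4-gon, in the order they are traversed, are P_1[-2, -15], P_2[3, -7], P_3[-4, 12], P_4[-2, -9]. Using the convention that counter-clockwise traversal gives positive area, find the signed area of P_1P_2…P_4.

Σ = (59) + (8) + (60) + (12) = 139
Signed area = Σ/2 = 69.5 (positive ⇒ counter-clockwise traversal).

69.5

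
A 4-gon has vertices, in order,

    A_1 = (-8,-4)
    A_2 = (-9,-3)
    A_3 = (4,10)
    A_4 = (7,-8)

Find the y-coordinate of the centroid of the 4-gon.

-73/142

Apply the shoelace formula. First the cross-terms c_i = x_i·y_{i+1} − x_{i+1}·y_i:
  -12, -78, -102, -92  ⇒  2A = -284, A = -142.
Then Σ (y_i + y_{i+1})·c_i = 438, so ȳ = 438 / (6·(-142)) = -73/142.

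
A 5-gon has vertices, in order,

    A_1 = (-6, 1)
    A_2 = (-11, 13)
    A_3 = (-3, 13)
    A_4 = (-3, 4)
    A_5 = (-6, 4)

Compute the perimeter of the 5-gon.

36

|A_1A_2| = √((-5)² + (12)²) = √169 = 13
|A_2A_3| = √((8)² + (0)²) = √64 = 8
|A_3A_4| = √((0)² + (-9)²) = √81 = 9
|A_4A_5| = √((-3)² + (0)²) = √9 = 3
|A_5A_1| = √((0)² + (-3)²) = √9 = 3
Perimeter = 13 + 8 + 9 + 3 + 3 = 36.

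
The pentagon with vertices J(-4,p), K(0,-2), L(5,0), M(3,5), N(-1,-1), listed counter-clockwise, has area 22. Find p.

-3

Write out the shoelace sum; only the two edges meeting at J involve p:
2·Area = [((-1)·p − (-4)·(-1)) + ((-4)·(-2) − 0·p)] + 37
       = -1·p + 41 = 44
⇒ p = -3.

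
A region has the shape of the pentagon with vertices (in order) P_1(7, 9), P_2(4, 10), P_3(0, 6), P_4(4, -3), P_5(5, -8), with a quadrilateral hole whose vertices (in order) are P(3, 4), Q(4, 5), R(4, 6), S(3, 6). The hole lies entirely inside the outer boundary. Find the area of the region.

Outer boundary:
Σ = (34) + (24) + (-24) + (-17) + (101) = 118
Area = |Σ|/2 = 59.
Hole:
Σ = (-1) + (4) + (6) + (-6) = 3
Area = |Σ|/2 = 1.5.
Net area = 59 − 1.5 = 57.5.

57.5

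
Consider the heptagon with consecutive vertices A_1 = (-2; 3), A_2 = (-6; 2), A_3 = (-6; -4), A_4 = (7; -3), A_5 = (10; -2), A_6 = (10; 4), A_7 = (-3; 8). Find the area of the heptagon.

Apply Gauss's area formula: 2A = Σ (x_i·y_{i+1} − x_{i+1}·y_i), indices taken mod 7.
Cross-terms: 14, 36, 46, 16, 60, 92, 7  ⇒  Σ = 271
Area = |Σ|/2 = 135.5.

135.5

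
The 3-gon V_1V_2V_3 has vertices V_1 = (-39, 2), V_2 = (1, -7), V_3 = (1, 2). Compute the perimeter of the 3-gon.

90

|V_1V_2| = √((40)² + (-9)²) = √1681 = 41
|V_2V_3| = √((0)² + (9)²) = √81 = 9
|V_3V_1| = √((-40)² + (0)²) = √1600 = 40
Perimeter = 41 + 9 + 40 = 90.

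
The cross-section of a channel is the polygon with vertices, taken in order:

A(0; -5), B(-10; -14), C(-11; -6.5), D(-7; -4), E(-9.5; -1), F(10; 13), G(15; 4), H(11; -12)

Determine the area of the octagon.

359.5

Σ = (-50) + (-89) + (-1.5) + (-31) + (-113.5) + (-155) + (-224) + (-55) = -719
Area = |Σ|/2 = 359.5.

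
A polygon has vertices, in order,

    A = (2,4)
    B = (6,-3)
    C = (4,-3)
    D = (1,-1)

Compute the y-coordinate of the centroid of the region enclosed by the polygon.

Apply Gauss's area formula. First the cross-terms c_i = x_i·y_{i+1} − x_{i+1}·y_i:
  -30, -6, -1, 6  ⇒  2A = -31, A = -15.5.
Then Σ (y_i + y_{i+1})·c_i = 28, so ȳ = 28 / (6·(-15.5)) = -28/93.

-28/93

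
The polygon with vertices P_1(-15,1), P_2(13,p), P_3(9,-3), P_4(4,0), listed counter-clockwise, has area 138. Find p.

-13

The doubled signed area Σ (x_i y_{i+1} − x_{i+1} y_i) is linear in p.
With p=0 it equals -36; the coefficient of p is -24 (from the two edges through P_2).
So -24·p + -36 = 2·138 = 276 ⇒ p = -13.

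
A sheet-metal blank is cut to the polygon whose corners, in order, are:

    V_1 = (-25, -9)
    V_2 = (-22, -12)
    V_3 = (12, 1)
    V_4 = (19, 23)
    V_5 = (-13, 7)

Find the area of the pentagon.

602.5

Apply Gauss's area formula: 2A = Σ (x_i·y_{i+1} − x_{i+1}·y_i), indices taken mod 5.
Cross-terms: 102, 122, 257, 432, 292  ⇒  Σ = 1205
Area = |Σ|/2 = 602.5.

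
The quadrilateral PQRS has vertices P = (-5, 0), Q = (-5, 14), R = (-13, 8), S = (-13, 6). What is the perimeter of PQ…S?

|PQ| = √((0)² + (14)²) = √196 = 14
|QR| = √((-8)² + (-6)²) = √100 = 10
|RS| = √((0)² + (-2)²) = √4 = 2
|SP| = √((8)² + (-6)²) = √100 = 10
Perimeter = 14 + 10 + 2 + 10 = 36.

36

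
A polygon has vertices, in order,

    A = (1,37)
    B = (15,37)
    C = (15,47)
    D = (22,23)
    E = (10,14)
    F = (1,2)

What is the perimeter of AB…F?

114

|AB| = √((14)² + (0)²) = √196 = 14
|BC| = √((0)² + (10)²) = √100 = 10
|CD| = √((7)² + (-24)²) = √625 = 25
|DE| = √((-12)² + (-9)²) = √225 = 15
|EF| = √((-9)² + (-12)²) = √225 = 15
|FA| = √((0)² + (35)²) = √1225 = 35
Perimeter = 14 + 10 + 25 + 15 + 15 + 35 = 114.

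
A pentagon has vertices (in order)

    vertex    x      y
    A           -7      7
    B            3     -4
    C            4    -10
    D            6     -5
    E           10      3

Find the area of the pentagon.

Σ = (7) + (-14) + (40) + (68) + (91) = 192
Area = |Σ|/2 = 96.

96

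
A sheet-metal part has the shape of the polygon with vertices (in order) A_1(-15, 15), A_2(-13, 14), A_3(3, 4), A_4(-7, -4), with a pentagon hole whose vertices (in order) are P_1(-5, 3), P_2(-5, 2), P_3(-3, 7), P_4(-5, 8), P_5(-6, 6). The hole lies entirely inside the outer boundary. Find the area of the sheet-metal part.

120.5

Outer boundary:
Apply Gauss's area formula: 2A = Σ (x_i·y_{i+1} − x_{i+1}·y_i), indices taken mod 4.
A_1→A_2: (-15)(14) − (-13)(15) = -15
A_2→A_3: (-13)(4) − (3)(14) = -94
A_3→A_4: (3)(-4) − (-7)(4) = 16
A_4→A_1: (-7)(15) − (-15)(-4) = -165
Σ = -258
Area = |Σ|/2 = 129.
Hole:
P_1→P_2: (-5)(2) − (-5)(3) = 5
P_2→P_3: (-5)(7) − (-3)(2) = -29
P_3→P_4: (-3)(8) − (-5)(7) = 11
P_4→P_5: (-5)(6) − (-6)(8) = 18
P_5→P_1: (-6)(3) − (-5)(6) = 12
Σ = 17
Area = |Σ|/2 = 8.5.
Net area = 129 − 8.5 = 120.5.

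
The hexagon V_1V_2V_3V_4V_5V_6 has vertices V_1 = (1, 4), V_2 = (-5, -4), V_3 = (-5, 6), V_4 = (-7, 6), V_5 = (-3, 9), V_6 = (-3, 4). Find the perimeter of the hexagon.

|V_1V_2| = √((-6)² + (-8)²) = √100 = 10
|V_2V_3| = √((0)² + (10)²) = √100 = 10
|V_3V_4| = √((-2)² + (0)²) = √4 = 2
|V_4V_5| = √((4)² + (3)²) = √25 = 5
|V_5V_6| = √((0)² + (-5)²) = √25 = 5
|V_6V_1| = √((4)² + (0)²) = √16 = 4
Perimeter = 10 + 10 + 2 + 5 + 5 + 4 = 36.

36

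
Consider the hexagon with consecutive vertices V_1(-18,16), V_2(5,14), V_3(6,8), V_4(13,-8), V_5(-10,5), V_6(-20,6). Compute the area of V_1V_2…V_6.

Cross-terms: -332, -44, -152, -15, 40, -212  ⇒  Σ = -715
Area = |Σ|/2 = 357.5.

357.5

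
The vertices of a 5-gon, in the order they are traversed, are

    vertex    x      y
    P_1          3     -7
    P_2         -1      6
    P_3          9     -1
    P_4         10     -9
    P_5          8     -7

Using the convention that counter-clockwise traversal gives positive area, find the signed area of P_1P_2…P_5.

-73

Apply the shoelace (surveyor's) formula: 2A = Σ (x_i·y_{i+1} − x_{i+1}·y_i), indices taken mod 5.
P_1→P_2: (3)(6) − (-1)(-7) = 11
P_2→P_3: (-1)(-1) − (9)(6) = -53
P_3→P_4: (9)(-9) − (10)(-1) = -71
P_4→P_5: (10)(-7) − (8)(-9) = 2
P_5→P_1: (8)(-7) − (3)(-7) = -35
Σ = -146
Signed area = Σ/2 = -73 (negative ⇒ clockwise traversal).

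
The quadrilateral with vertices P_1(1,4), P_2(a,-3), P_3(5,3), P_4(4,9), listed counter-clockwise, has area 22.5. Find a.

The doubled signed area Σ (x_i y_{i+1} − x_{i+1} y_i) is linear in a.
With a=0 it equals 52; the coefficient of a is -1 (from the two edges through P_2).
So -1·a + 52 = 2·22.5 = 45 ⇒ a = 7.

7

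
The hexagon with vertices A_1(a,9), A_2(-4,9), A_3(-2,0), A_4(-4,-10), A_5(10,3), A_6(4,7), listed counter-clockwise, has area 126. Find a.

-2

The doubled signed area Σ (x_i y_{i+1} − x_{i+1} y_i) is linear in a.
With a=0 it equals 256; the coefficient of a is 2 (from the two edges through A_1).
So 2·a + 256 = 2·126 = 252 ⇒ a = -2.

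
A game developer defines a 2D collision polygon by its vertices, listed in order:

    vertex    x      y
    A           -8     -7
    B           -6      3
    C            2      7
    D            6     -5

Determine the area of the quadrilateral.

Apply the shoelace (surveyor's) formula: 2A = Σ (x_i·y_{i+1} − x_{i+1}·y_i), indices taken mod 4.
Σ = (-66) + (-48) + (-52) + (-82) = -248
Area = |Σ|/2 = 124.

124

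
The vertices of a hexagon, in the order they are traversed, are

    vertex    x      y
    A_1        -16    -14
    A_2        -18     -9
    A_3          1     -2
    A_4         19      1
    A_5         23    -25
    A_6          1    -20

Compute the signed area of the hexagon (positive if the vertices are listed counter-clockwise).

Σ = (-108) + (45) + (39) + (-498) + (-435) + (-334) = -1291
Signed area = Σ/2 = -645.5 (negative ⇒ clockwise traversal).

-645.5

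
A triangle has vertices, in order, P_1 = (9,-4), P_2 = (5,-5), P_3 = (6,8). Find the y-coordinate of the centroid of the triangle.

Apply Gauss's area formula. First the cross-terms c_i = x_i·y_{i+1} − x_{i+1}·y_i:
  -25, 70, -96  ⇒  2A = -51, A = -25.5.
Then Σ (y_i + y_{i+1})·c_i = 51, so ȳ = 51 / (6·(-25.5)) = -1/3.

-1/3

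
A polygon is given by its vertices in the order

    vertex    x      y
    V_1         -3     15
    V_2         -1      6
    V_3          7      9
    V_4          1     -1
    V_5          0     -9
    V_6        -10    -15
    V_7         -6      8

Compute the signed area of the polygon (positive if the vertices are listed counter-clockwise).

-202.5

Apply the shoelace (surveyor's) formula: 2A = Σ (x_i·y_{i+1} − x_{i+1}·y_i), indices taken mod 7.
Σ = (-3) + (-51) + (-16) + (-9) + (-90) + (-170) + (-66) = -405
Signed area = Σ/2 = -202.5 (negative ⇒ clockwise traversal).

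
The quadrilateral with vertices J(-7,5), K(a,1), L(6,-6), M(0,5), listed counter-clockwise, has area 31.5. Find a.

-1

The doubled signed area Σ (x_i y_{i+1} − x_{i+1} y_i) is linear in a.
With a=0 it equals 52; the coefficient of a is -11 (from the two edges through K).
So -11·a + 52 = 2·31.5 = 63 ⇒ a = -1.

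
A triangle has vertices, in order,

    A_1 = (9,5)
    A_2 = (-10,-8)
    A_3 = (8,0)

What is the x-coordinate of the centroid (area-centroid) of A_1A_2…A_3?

7/3

Apply the shoelace formula. First the cross-terms c_i = x_i·y_{i+1} − x_{i+1}·y_i:
  -22, 64, 40  ⇒  2A = 82, A = 41.
Then Σ (x_i + x_{i+1})·c_i = 574, so x̄ = 574 / (6·41) = 7/3.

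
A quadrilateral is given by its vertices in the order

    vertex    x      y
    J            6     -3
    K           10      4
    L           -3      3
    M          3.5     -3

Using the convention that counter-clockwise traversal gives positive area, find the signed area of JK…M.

Σ = (54) + (42) + (-1.5) + (7.5) = 102
Signed area = Σ/2 = 51 (positive ⇒ counter-clockwise traversal).

51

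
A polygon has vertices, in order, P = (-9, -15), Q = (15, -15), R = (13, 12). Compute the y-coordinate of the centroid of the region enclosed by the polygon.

-6

Apply the shoelace formula. First the cross-terms c_i = x_i·y_{i+1} − x_{i+1}·y_i:
  360, 375, -87  ⇒  2A = 648, A = 324.
Then Σ (y_i + y_{i+1})·c_i = -11664, so ȳ = -11664 / (6·324) = -6.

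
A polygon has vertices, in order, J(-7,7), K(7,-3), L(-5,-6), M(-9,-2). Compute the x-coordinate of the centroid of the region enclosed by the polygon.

Apply the surveyor's formula. First the cross-terms c_i = x_i·y_{i+1} − x_{i+1}·y_i:
  -28, -57, -44, -77  ⇒  2A = -206, A = -103.
Then Σ (x_i + x_{i+1})·c_i = 1734, so x̄ = 1734 / (6·(-103)) = -289/103.

-289/103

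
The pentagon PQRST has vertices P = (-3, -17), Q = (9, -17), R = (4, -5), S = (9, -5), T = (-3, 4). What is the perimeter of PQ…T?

|PQ| = √((12)² + (0)²) = √144 = 12
|QR| = √((-5)² + (12)²) = √169 = 13
|RS| = √((5)² + (0)²) = √25 = 5
|ST| = √((-12)² + (9)²) = √225 = 15
|TP| = √((0)² + (-21)²) = √441 = 21
Perimeter = 12 + 13 + 5 + 15 + 21 = 66.

66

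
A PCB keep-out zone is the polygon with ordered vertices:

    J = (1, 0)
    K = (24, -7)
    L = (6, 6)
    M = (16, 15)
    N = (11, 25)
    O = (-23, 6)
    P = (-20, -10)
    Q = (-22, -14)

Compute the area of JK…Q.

736.5

Cross-terms: -7, 186, -6, 235, 641, 350, 60, 14  ⇒  Σ = 1473
Area = |Σ|/2 = 736.5.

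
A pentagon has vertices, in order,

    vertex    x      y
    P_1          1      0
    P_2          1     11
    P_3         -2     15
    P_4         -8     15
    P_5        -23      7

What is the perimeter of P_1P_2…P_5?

|P_1P_2| = √((0)² + (11)²) = √121 = 11
|P_2P_3| = √((-3)² + (4)²) = √25 = 5
|P_3P_4| = √((-6)² + (0)²) = √36 = 6
|P_4P_5| = √((-15)² + (-8)²) = √289 = 17
|P_5P_1| = √((24)² + (-7)²) = √625 = 25
Perimeter = 11 + 5 + 6 + 17 + 25 = 64.

64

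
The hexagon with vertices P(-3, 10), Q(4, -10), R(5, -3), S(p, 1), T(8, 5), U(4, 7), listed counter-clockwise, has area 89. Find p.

Write out the shoelace sum; only the two edges meeting at S involve p:
2·Area = [(5·1 − p·(-3)) + (p·5 − 8·1)] + 125
       = 8·p + 122 = 178
⇒ p = 7.

7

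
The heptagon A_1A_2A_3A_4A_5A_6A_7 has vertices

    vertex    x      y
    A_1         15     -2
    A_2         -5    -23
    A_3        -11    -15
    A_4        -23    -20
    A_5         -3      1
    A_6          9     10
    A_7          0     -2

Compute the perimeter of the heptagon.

126

|A_1A_2| = √((-20)² + (-21)²) = √841 = 29
|A_2A_3| = √((-6)² + (8)²) = √100 = 10
|A_3A_4| = √((-12)² + (-5)²) = √169 = 13
|A_4A_5| = √((20)² + (21)²) = √841 = 29
|A_5A_6| = √((12)² + (9)²) = √225 = 15
|A_6A_7| = √((-9)² + (-12)²) = √225 = 15
|A_7A_1| = √((15)² + (0)²) = √225 = 15
Perimeter = 29 + 10 + 13 + 29 + 15 + 15 + 15 = 126.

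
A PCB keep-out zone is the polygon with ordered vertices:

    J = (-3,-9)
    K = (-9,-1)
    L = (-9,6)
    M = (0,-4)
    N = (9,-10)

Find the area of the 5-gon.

Apply Gauss's area formula: 2A = Σ (x_i·y_{i+1} − x_{i+1}·y_i), indices taken mod 5.
Cross-terms: -78, -63, 36, 36, -111  ⇒  Σ = -180
Area = |Σ|/2 = 90.

90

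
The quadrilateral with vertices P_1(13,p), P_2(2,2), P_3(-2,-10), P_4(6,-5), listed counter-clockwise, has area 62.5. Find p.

Write out the shoelace sum; only the two edges meeting at P_1 involve p:
2·Area = [(6·p − 13·(-5)) + (13·2 − 2·p)] + 54
       = 4·p + 145 = 125
⇒ p = -5.

-5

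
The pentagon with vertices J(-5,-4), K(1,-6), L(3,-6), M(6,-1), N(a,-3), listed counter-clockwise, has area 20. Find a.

The doubled signed area Σ (x_i y_{i+1} − x_{i+1} y_i) is linear in a.
With a=0 it equals 46; the coefficient of a is -3 (from the two edges through N).
So -3·a + 46 = 2·20 = 40 ⇒ a = 2.

2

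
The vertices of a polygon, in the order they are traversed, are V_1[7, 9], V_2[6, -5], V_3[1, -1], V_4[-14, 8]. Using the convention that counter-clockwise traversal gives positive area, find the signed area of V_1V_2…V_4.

Σ = (-89) + (-1) + (-6) + (-182) = -278
Signed area = Σ/2 = -139 (negative ⇒ clockwise traversal).

-139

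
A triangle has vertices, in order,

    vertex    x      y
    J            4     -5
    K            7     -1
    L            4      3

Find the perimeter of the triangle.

18

|JK| = √((3)² + (4)²) = √25 = 5
|KL| = √((-3)² + (4)²) = √25 = 5
|LJ| = √((0)² + (-8)²) = √64 = 8
Perimeter = 5 + 5 + 8 = 18.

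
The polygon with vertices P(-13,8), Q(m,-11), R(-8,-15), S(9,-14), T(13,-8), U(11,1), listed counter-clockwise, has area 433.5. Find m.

The doubled signed area Σ (x_i y_{i+1} − x_{i+1} y_i) is linear in m.
With m=0 it equals 614; the coefficient of m is -23 (from the two edges through Q).
So -23·m + 614 = 2·433.5 = 867 ⇒ m = -11.

-11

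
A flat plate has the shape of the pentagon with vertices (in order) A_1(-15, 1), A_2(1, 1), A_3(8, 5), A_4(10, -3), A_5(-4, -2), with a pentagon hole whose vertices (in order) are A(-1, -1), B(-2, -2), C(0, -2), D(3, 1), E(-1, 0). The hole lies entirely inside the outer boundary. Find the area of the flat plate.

Outer boundary:
Apply the shoelace formula: 2A = Σ (x_i·y_{i+1} − x_{i+1}·y_i), indices taken mod 5.
A_1→A_2: (-15)(1) − (1)(1) = -16
A_2→A_3: (1)(5) − (8)(1) = -3
A_3→A_4: (8)(-3) − (10)(5) = -74
A_4→A_5: (10)(-2) − (-4)(-3) = -32
A_5→A_1: (-4)(1) − (-15)(-2) = -34
Σ = -159
Area = |Σ|/2 = 79.5.
Hole:
Σ = (0) + (4) + (6) + (1) + (1) = 12
Area = |Σ|/2 = 6.
Net area = 79.5 − 6 = 73.5.

73.5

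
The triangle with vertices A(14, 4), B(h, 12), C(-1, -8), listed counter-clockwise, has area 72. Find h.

12

The doubled signed area Σ (x_i y_{i+1} − x_{i+1} y_i) is linear in h.
With h=0 it equals 288; the coefficient of h is -12 (from the two edges through B).
So -12·h + 288 = 2·72 = 144 ⇒ h = 12.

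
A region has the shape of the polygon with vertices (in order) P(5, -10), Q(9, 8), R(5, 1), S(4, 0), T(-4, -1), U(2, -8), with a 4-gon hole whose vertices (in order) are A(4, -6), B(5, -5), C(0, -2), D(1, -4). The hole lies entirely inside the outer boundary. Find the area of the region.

Outer boundary:
Apply the shoelace (surveyor's) formula: 2A = Σ (x_i·y_{i+1} − x_{i+1}·y_i), indices taken mod 6.
Σ = (130) + (-31) + (-4) + (-4) + (34) + (20) = 145
Area = |Σ|/2 = 72.5.
Hole:
Apply the shoelace formula: 2A = Σ (x_i·y_{i+1} − x_{i+1}·y_i), indices taken mod 4.
Σ = (10) + (-10) + (2) + (10) = 12
Area = |Σ|/2 = 6.
Net area = 72.5 − 6 = 66.5.

66.5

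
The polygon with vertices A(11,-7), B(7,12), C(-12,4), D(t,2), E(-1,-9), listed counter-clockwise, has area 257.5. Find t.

Write out the shoelace sum; only the two edges meeting at D involve t:
2·Area = [((-12)·2 − t·4) + (t·(-9) − (-1)·2)] + 459
       = -13·t + 437 = 515
⇒ t = -6.

-6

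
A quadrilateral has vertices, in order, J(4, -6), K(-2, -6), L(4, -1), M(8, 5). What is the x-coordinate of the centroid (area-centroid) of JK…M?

10/3

Apply the surveyor's formula. First the cross-terms c_i = x_i·y_{i+1} − x_{i+1}·y_i:
  -36, 26, 28, -68  ⇒  2A = -50, A = -25.
Then Σ (x_i + x_{i+1})·c_i = -500, so x̄ = -500 / (6·(-25)) = 10/3.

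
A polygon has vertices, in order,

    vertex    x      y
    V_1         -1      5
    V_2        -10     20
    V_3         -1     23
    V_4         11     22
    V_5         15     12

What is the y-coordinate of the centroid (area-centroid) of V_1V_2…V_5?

Apply the shoelace formula. First the cross-terms c_i = x_i·y_{i+1} − x_{i+1}·y_i:
  30, -210, -275, -198, 87  ⇒  2A = -566, A = -283.
Then Σ (y_i + y_{i+1})·c_i = -25908, so ȳ = -25908 / (6·(-283)) = 4318/283.

4318/283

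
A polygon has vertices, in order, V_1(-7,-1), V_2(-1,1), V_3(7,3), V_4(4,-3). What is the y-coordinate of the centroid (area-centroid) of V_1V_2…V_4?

Apply the surveyor's formula. First the cross-terms c_i = x_i·y_{i+1} − x_{i+1}·y_i:
  -8, -10, -33, -25  ⇒  2A = -76, A = -38.
Then Σ (y_i + y_{i+1})·c_i = 60, so ȳ = 60 / (6·(-38)) = -5/19.

-5/19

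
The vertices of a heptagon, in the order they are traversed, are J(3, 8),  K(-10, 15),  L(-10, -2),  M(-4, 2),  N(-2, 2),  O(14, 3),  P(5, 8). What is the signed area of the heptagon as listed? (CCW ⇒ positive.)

Apply the shoelace (surveyor's) formula: 2A = Σ (x_i·y_{i+1} − x_{i+1}·y_i), indices taken mod 7.
J→K: (3)(15) − (-10)(8) = 125
K→L: (-10)(-2) − (-10)(15) = 170
L→M: (-10)(2) − (-4)(-2) = -28
M→N: (-4)(2) − (-2)(2) = -4
N→O: (-2)(3) − (14)(2) = -34
O→P: (14)(8) − (5)(3) = 97
P→J: (5)(8) − (3)(8) = 16
Σ = 342
Signed area = Σ/2 = 171 (positive ⇒ counter-clockwise traversal).

171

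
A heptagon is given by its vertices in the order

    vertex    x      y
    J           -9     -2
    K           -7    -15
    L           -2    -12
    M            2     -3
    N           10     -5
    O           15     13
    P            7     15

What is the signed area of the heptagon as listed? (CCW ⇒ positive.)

342.5

Σ = (121) + (54) + (30) + (20) + (205) + (134) + (121) = 685
Signed area = Σ/2 = 342.5 (positive ⇒ counter-clockwise traversal).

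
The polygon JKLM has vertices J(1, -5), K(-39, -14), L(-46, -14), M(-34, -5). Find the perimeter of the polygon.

98

|JK| = √((-40)² + (-9)²) = √1681 = 41
|KL| = √((-7)² + (0)²) = √49 = 7
|LM| = √((12)² + (9)²) = √225 = 15
|MJ| = √((35)² + (0)²) = √1225 = 35
Perimeter = 41 + 7 + 15 + 35 = 98.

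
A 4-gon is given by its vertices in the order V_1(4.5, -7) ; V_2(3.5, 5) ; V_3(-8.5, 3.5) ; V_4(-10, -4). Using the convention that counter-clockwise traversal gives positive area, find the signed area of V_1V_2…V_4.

129.375

Apply the shoelace (surveyor's) formula: 2A = Σ (x_i·y_{i+1} − x_{i+1}·y_i), indices taken mod 4.
V_1→V_2: (4.5)(5) − (3.5)(-7) = 47
V_2→V_3: (3.5)(3.5) − (-8.5)(5) = 54.75
V_3→V_4: (-8.5)(-4) − (-10)(3.5) = 69
V_4→V_1: (-10)(-7) − (4.5)(-4) = 88
Σ = 258.75
Signed area = Σ/2 = 129.375 (positive ⇒ counter-clockwise traversal).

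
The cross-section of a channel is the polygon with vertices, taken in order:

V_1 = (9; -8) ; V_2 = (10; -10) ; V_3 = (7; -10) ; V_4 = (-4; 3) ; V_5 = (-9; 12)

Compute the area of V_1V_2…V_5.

58

Apply the surveyor's formula: 2A = Σ (x_i·y_{i+1} − x_{i+1}·y_i), indices taken mod 5.
Cross-terms: -10, -30, -19, -21, -36  ⇒  Σ = -116
Area = |Σ|/2 = 58.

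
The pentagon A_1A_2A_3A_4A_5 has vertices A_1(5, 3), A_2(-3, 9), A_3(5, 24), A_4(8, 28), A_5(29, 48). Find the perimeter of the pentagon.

112

|A_1A_2| = √((-8)² + (6)²) = √100 = 10
|A_2A_3| = √((8)² + (15)²) = √289 = 17
|A_3A_4| = √((3)² + (4)²) = √25 = 5
|A_4A_5| = √((21)² + (20)²) = √841 = 29
|A_5A_1| = √((-24)² + (-45)²) = √2601 = 51
Perimeter = 10 + 17 + 5 + 29 + 51 = 112.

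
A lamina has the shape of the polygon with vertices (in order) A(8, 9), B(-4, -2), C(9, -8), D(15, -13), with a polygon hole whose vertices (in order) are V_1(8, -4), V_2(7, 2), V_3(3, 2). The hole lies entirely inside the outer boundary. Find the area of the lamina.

144

Outer boundary:
Apply the surveyor's formula: 2A = Σ (x_i·y_{i+1} − x_{i+1}·y_i), indices taken mod 4.
Σ = (20) + (50) + (3) + (239) = 312
Area = |Σ|/2 = 156.
Hole:
Apply the shoelace formula: 2A = Σ (x_i·y_{i+1} − x_{i+1}·y_i), indices taken mod 3.
V_1→V_2: (8)(2) − (7)(-4) = 44
V_2→V_3: (7)(2) − (3)(2) = 8
V_3→V_1: (3)(-4) − (8)(2) = -28
Σ = 24
Area = |Σ|/2 = 12.
Net area = 156 − 12 = 144.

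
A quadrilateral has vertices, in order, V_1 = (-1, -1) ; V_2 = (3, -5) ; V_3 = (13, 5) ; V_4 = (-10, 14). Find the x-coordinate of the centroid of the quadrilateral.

72/43

Apply the shoelace (surveyor's) formula. First the cross-terms c_i = x_i·y_{i+1} − x_{i+1}·y_i:
  8, 80, 232, 24  ⇒  2A = 344, A = 172.
Then Σ (x_i + x_{i+1})·c_i = 1728, so x̄ = 1728 / (6·172) = 72/43.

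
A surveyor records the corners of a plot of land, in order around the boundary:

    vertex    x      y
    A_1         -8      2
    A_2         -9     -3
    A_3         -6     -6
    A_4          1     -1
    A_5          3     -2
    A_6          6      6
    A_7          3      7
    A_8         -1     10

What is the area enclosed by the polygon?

130

A_1→A_2: (-8)(-3) − (-9)(2) = 42
A_2→A_3: (-9)(-6) − (-6)(-3) = 36
A_3→A_4: (-6)(-1) − (1)(-6) = 12
A_4→A_5: (1)(-2) − (3)(-1) = 1
A_5→A_6: (3)(6) − (6)(-2) = 30
A_6→A_7: (6)(7) − (3)(6) = 24
A_7→A_8: (3)(10) − (-1)(7) = 37
A_8→A_1: (-1)(2) − (-8)(10) = 78
Σ = 260
Area = |Σ|/2 = 130.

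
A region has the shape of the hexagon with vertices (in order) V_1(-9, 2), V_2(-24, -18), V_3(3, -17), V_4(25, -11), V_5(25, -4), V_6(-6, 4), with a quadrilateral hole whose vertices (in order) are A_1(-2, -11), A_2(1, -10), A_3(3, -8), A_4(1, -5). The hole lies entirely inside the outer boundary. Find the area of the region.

Outer boundary:
Apply Gauss's area formula: 2A = Σ (x_i·y_{i+1} − x_{i+1}·y_i), indices taken mod 6.
Σ = (210) + (462) + (392) + (175) + (76) + (24) = 1339
Area = |Σ|/2 = 669.5.
Hole:
Apply Gauss's area formula: 2A = Σ (x_i·y_{i+1} − x_{i+1}·y_i), indices taken mod 4.
Cross-terms: 31, 22, -7, -21  ⇒  Σ = 25
Area = |Σ|/2 = 12.5.
Net area = 669.5 − 12.5 = 657.

657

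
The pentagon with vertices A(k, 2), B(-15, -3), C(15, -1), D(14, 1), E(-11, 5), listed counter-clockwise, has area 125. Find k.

The doubled signed area Σ (x_i y_{i+1} − x_{i+1} y_i) is linear in k.
With k=0 it equals 178; the coefficient of k is -8 (from the two edges through A).
So -8·k + 178 = 2·125 = 250 ⇒ k = -9.

-9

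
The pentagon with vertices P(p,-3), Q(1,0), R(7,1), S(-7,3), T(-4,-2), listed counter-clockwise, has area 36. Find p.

The doubled signed area Σ (x_i y_{i+1} − x_{i+1} y_i) is linear in p.
With p=0 it equals 70; the coefficient of p is 2 (from the two edges through P).
So 2·p + 70 = 2·36 = 72 ⇒ p = 1.

1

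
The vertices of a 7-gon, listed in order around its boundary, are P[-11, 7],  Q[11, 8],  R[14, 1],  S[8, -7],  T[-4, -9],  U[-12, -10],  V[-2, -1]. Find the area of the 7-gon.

286.5

Apply Gauss's area formula: 2A = Σ (x_i·y_{i+1} − x_{i+1}·y_i), indices taken mod 7.
Cross-terms: -165, -101, -106, -100, -68, -8, -25  ⇒  Σ = -573
Area = |Σ|/2 = 286.5.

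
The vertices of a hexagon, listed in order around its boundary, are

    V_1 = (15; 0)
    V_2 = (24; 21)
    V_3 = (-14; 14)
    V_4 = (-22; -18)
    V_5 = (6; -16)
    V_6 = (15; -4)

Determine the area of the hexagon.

Cross-terms: 315, 630, 560, 460, 216, 60  ⇒  Σ = 2241
Area = |Σ|/2 = 1120.5.

1120.5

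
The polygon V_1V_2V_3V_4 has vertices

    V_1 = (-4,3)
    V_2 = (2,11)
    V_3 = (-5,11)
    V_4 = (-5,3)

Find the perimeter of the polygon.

26

|V_1V_2| = √((6)² + (8)²) = √100 = 10
|V_2V_3| = √((-7)² + (0)²) = √49 = 7
|V_3V_4| = √((0)² + (-8)²) = √64 = 8
|V_4V_1| = √((1)² + (0)²) = √1 = 1
Perimeter = 10 + 7 + 8 + 1 = 26.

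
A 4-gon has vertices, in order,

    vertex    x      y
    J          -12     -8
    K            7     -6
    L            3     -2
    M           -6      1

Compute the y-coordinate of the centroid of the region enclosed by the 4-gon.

Apply the shoelace (surveyor's) formula. First the cross-terms c_i = x_i·y_{i+1} − x_{i+1}·y_i:
  128, 4, -9, 60  ⇒  2A = 183, A = 91.5.
Then Σ (y_i + y_{i+1})·c_i = -2235, so ȳ = -2235 / (6·91.5) = -745/183.

-745/183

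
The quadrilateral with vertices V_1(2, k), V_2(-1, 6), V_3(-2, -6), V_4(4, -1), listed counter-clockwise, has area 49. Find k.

8

The doubled signed area Σ (x_i y_{i+1} − x_{i+1} y_i) is linear in k.
With k=0 it equals 58; the coefficient of k is 5 (from the two edges through V_1).
So 5·k + 58 = 2·49 = 98 ⇒ k = 8.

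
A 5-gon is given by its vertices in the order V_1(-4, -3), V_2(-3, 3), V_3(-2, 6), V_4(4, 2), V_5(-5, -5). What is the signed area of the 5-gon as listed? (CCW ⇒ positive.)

Cross-terms: -21, -12, -28, -10, -5  ⇒  Σ = -76
Signed area = Σ/2 = -38 (negative ⇒ clockwise traversal).

-38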